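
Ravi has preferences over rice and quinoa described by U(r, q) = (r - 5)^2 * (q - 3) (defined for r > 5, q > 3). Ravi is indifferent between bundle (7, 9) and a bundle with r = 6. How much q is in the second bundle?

q = 27

U(7, 9) = 24.
Set U(6, q) = 24 and solve.
With r = 6: (6 − 5)^2 = 1, so (q − 3) = 24/1 = 24.
So q = 3 + 24 = 27.
Check: U(6, 27) = 24.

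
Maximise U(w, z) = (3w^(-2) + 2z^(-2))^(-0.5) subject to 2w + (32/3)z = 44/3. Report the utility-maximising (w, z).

w* = 2, z* = 1

For CES with ρ = -2, MRS = (3/2)·(z/w)^3.
Tangency: set MRS = p_w/p_z = 2/(32/3) = 3/16.
So (z/w)^3 = 0.125; taking the cube root, z/w = 0.5, i.e. z = 0.5·w.
Substitute into the budget 2·w + (32/3)·z = 44/3: (22/3)·w = 44/3, so w* = 2 and z* = 0.5·2 = 1.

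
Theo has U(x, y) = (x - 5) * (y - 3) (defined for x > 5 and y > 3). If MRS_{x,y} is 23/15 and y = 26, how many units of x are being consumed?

MU_x = (y−3), MU_y = (x−5).
MRS = (y−3)/(x−5).
Substitute y = 26: MRS = 23/(x − 5). Setting this equal to 23/15 gives x − 5 = 23/(23/15) = 15, so x = 20.

x = 20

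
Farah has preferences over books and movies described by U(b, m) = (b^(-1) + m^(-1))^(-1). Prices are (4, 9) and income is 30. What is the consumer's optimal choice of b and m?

b* = 3, m* = 2

For CES with ρ = -1, MRS = (m/b)^2.
Tangency: set MRS = p_b/p_m = 4/9.
So (m/b)^2 = 4/9; taking the square root, m/b = 2/3, i.e. m = (2/3)·b.
Substitute into the budget 4·b + 9·m = 30: 10·b = 30, so b* = 3 and m* = (2/3)·3 = 2.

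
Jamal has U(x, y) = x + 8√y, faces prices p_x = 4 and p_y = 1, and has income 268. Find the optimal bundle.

x* = 3, y* = 256

MU_x = 1, MU_y = 8/(2√y).
MRS = 1 ÷ (8/(2√y)).
Tangency: set MRS = p_x/p_y = 4/1 = 4.
MRS depends only on y: 0.25·√y = 4 ⇒ √y = 4/0.25 = 16 ⇒ y* = 256.
From the budget, 4·x = 268 − 1·256 = 12, so x* = 3.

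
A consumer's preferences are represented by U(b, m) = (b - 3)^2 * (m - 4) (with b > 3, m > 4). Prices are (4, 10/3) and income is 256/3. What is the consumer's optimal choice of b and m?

MU_b = 2·(b−3)·(m−4), MU_m = (b−3)^2.
MRS = (2/1)·(m−4)/(b−3).
Tangency: set MRS = p_b/p_m = 4/(10/3) = 1.2.
So (2/1)·(m − 4)/(b − 3) = 1.2, i.e. (m − 4) = 0.6·(b − 3).
Rewrite the budget in excess-of-subsistence terms: 4·(b − 3) + (10/3)·(m − 4) = 256/3 − 4·3 − (10/3)·4 = 60.
Substituting, 6·(b − 3) = 60, so b − 3 = 10 and b* = 13.
Then m − 4 = 0.6·10 = 6, so m* = 10.

b* = 13, m* = 10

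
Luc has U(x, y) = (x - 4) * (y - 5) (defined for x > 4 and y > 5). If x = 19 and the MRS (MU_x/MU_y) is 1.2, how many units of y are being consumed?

y = 23

MU_x = (y−5), MU_y = (x−4).
MRS = (y−5)/(x−4).
Substitute x = 19: MRS = (y − 5)/15. Setting this equal to 1.2 gives y − 5 = 1.2·15 = 18, so y = 23.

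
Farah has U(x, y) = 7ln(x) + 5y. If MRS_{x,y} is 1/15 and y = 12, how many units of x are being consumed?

MU_x = 7/x, MU_y = 5.
MRS = 7/x ÷ 5.
MRS depends only on x: 1.4/x = 1/15 ⇒ x = 1.4/(1/15) = 21.

x = 21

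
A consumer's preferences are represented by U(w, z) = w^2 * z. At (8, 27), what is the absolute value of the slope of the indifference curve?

MU_w = 2·w·z and MU_z = w^2.
MRS = MU_w/MU_z = (2/1)·z/w.
At (8, 27): MRS = 6.75.
The indifference curve has slope −6.75 at this bundle.

MRS = 6.75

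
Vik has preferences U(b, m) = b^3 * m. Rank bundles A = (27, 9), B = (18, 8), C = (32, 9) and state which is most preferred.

Bundle C

Evaluate utility at each bundle:
U(A) = 177147.
U(B) = 46656.
U(C) = 294912.
Highest utility is C, so C ≻ A ≻ B.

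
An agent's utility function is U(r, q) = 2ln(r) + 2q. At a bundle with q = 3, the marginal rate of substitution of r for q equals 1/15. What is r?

r = 15

MU_r = 2/r, MU_q = 2.
MRS = 2/r ÷ 2.
MRS depends only on r: 1/r = 1/15 ⇒ r = 1/(1/15) = 15.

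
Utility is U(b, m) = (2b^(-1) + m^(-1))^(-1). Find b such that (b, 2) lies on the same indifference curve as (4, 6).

U depends on (b, m) only through S = 2b^(-1) + m^(-1), so equal utility means equal S. At (4, 6): S = 2/3.
With m = 2: 2^(-1) = 0.5, so 2b^(-1) = 2/3 − 0.5 = 1/6, i.e. b^(-1) = 1/12.
Hence b = 1/(1/12) = 12.
Check: U(12, 2) = 1.5.

b = 12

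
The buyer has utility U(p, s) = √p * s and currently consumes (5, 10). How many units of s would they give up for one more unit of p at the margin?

MRS = 1

MU_p = 0.5·p^(-0.5)·s and MU_s = √p.
MRS = MU_p/MU_s = (0.5)·s/p.
At (5, 10): MRS = 1.
That is, one extra unit of p is worth 1 units of s at the margin.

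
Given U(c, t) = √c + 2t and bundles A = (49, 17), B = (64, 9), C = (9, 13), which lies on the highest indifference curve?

Bundle A

Evaluate utility at each bundle:
U(A) = 41.000.
U(B) = 26.000.
U(C) = 29.000.
Highest utility is A, so A ≻ C ≻ B.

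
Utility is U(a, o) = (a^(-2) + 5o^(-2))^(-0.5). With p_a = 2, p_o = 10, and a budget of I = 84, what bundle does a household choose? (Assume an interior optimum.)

For CES with ρ = -2, MRS = (1/5)·(o/a)^3.
Tangency: set MRS = p_a/p_o = 2/10 = 0.2.
So (o/a)^3 = 1; taking the cube root, o/a = 1, i.e. o = a.
Substitute into the budget 2·a + 10·o = 84: 12·a = 84, so a* = 7 and o* = 7.

a* = 7, o* = 7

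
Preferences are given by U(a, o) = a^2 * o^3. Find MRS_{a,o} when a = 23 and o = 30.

MU_a = 2·a·o^3 and MU_o = 3·a^2·o^2.
MRS = MU_a/MU_o = (2/3)·o/a.
At (23, 30): MRS = 20/23.
That is, one extra unit of a is worth 20/23 units of o at the margin.

MRS = 20/23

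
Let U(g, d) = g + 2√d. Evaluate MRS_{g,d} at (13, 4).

MRS = 2

MU_g = 1, MU_d = 2/(2√d).
MRS = 1 ÷ (2/(2√d)).
At (13, 4): MRS = 2.
The indifference curve has slope −2 at this bundle.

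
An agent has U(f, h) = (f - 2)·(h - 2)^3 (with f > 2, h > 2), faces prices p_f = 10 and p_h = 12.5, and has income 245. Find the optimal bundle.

f* = 7, h* = 14

MU_f = (h−2)^3, MU_h = 3·(f−2)·(h−2)^2.
MRS = (1/3)·(h−2)/(f−2).
Tangency: set MRS = p_f/p_h = 10/12.5 = 0.8.
So (1/3)·(h − 2)/(f − 2) = 0.8, i.e. (h − 2) = 2.4·(f − 2).
Rewrite the budget in excess-of-subsistence terms: 10·(f − 2) + 12.5·(h − 2) = 245 − 10·2 − 12.5·2 = 200.
Substituting, 40·(f − 2) = 200, so f − 2 = 5 and f* = 7.
Then h − 2 = 2.4·5 = 12, so h* = 14.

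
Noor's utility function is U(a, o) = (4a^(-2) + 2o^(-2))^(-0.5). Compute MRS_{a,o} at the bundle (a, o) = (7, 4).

MRS = 128/343

For CES with ρ = -2, MRS = (4/2)·(o/a)^3.
At (7, 4): MRS = 128/343.
The indifference curve has slope −128/343 at this bundle.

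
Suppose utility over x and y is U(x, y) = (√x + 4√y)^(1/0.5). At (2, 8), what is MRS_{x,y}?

For CES with ρ = 0.5, MRS = (1/4)·√(y/x).
At (2, 8): MRS = 0.5.
That is, one extra unit of x is worth 0.5 units of y at the margin.

MRS = 0.5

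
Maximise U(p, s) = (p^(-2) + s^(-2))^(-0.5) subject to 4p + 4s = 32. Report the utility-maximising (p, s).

p* = 4, s* = 4

For CES with ρ = -2, MRS = (s/p)^3.
Tangency: set MRS = p_p/p_s = 4/4 = 1.
So (s/p)^3 = 1; taking the cube root, s/p = 1, i.e. s = p.
Substitute into the budget 4·p + 4·s = 32: 8·p = 32, so p* = 4 and s* = 4.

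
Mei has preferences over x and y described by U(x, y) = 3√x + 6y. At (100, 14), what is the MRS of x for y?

MRS = 1/40

MU_x = 3/(2√x), MU_y = 6.
MRS = 3/(2√x) ÷ 6.
At (100, 14): MRS = 1/40.
That is, one extra unit of x is worth 1/40 units of y at the margin.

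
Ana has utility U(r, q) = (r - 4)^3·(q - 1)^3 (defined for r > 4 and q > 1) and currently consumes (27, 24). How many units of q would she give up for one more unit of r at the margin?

MRS = 1

MU_r = 3·(r−4)^2·(q−1)^3, MU_q = 3·(r−4)^3·(q−1)^2.
MRS = (q−1)/(r−4).
At (27, 24): MRS = 1.
The indifference curve has slope −1 at this bundle.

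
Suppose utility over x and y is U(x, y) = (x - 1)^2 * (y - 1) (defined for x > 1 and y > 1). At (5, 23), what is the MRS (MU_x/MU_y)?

MU_x = 2·(x−1)·(y−1), MU_y = (x−1)^2.
MRS = (2/1)·(y−1)/(x−1).
At (5, 23): MRS = 11.
The indifference curve has slope −11 at this bundle.

MRS = 11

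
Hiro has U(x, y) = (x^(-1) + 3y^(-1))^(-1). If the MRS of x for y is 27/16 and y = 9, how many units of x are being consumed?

For CES with ρ = -1, MRS = (1/3)·(y/x)^2.
Setting (1/3)·(9/x)^2 = 27/16 gives (9/x)^2 = 81/16, so 9/x = 2.25 and x = 4.

x = 4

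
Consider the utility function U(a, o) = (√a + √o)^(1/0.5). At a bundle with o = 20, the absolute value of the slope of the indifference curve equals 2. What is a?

For CES with ρ = 0.5, MRS = √(o/a).
Setting √(20/a) = 2 gives 20/a = 4 and a = 5.

a = 5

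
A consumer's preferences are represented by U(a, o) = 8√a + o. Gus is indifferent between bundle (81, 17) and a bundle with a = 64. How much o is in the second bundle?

o = 25

U(81, 17) = 89.
Set U(64, o) = 89 and solve.
With a = 64: √64 = 8, so o = 89 − 8·8 = 25.
Check: U(64, 25) = 89.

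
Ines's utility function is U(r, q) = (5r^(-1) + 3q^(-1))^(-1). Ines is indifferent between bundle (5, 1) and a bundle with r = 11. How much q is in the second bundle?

U depends on (r, q) only through S = 5r^(-1) + 3q^(-1), so equal utility means equal S. At (5, 1): S = 4.
With r = 11: 5·11^(-1) = 5/11, so 3q^(-1) = 4 − 5/11 = 39/11, i.e. q^(-1) = 13/11.
Hence q = 1/(13/11) = 11/13.
Check: U(11, 11/13) = 0.25.

q = 11/13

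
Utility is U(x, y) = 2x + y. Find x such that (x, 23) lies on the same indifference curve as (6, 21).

x = 5

U(6, 21) = 33.
Set U(x, 23) = 33 and solve.
2x + 23 = 33 ⇒ 2x = 10 ⇒ x = 5.
Check: U(5, 23) = 33.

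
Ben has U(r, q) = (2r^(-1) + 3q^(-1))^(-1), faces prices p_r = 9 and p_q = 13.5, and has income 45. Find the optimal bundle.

r* = 2, q* = 2

For CES with ρ = -1, MRS = (2/3)·(q/r)^2.
Tangency: set MRS = p_r/p_q = 9/13.5 = 2/3.
So (q/r)^2 = 1; taking the square root, q/r = 1, i.e. q = r.
Substitute into the budget 9·r + 13.5·q = 45: 22.5·r = 45, so r* = 2 and q* = 2.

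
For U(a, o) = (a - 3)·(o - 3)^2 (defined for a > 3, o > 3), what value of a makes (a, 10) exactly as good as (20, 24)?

U(20, 24) = 7497.
Set U(a, 10) = 7497 and solve.
With o = 10: (10 − 3)^2 = 49, so (a − 3) = 7497/49 = 153.
So a = 3 + 153 = 156.
Check: U(156, 10) = 7497.

a = 156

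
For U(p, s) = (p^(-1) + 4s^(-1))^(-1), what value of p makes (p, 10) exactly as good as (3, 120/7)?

U depends on (p, s) only through S = p^(-1) + 4s^(-1), so equal utility means equal S. At (3, 120/7): S = 17/30.
With s = 10: 4·10^(-1) = 0.4, so p^(-1) = 17/30 − 0.4 = 1/6.
Hence p = 1/(1/6) = 6.
Check: U(6, 10) = 1.7647.

p = 6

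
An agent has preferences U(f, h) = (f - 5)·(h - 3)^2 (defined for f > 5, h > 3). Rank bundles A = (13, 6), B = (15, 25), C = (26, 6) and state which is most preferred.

Bundle B

Evaluate utility at each bundle:
U(A) = 72.
U(B) = 4840.
U(C) = 189.
Highest utility is B, so B ≻ C ≻ A.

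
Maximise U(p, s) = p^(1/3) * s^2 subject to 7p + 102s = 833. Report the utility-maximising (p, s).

p* = 17, s* = 7

MU_p = 1/3·p^(-2/3)·s^2 and MU_s = 2·p^(1/3)·s.
MRS = MU_p/MU_s = (1/6)·s/p.
Tangency: set MRS = p_p/p_s = 7/102.
So (1/6)·s/p = 7/102, i.e. s = (7/17)·p.
Substitute into the budget 7·p + 102·s = 833: 49·p = 833, so p* = 17.
Then s* = (7/17)·17 = 7.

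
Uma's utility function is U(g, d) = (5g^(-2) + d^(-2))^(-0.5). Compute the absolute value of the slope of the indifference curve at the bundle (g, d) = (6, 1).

For CES with ρ = -2, MRS = (5/1)·(d/g)^3.
At (6, 1): MRS = 5/216.
That is, one extra unit of g is worth 5/216 units of d at the margin.

MRS = 5/216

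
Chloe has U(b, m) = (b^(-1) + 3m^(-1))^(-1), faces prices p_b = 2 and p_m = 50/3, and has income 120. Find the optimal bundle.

b* = 10, m* = 6

For CES with ρ = -1, MRS = (1/3)·(m/b)^2.
Tangency: set MRS = p_b/p_m = 2/(50/3) = 3/25.
So (m/b)^2 = 9/25; taking the square root, m/b = 0.6, i.e. m = 0.6·b.
Substitute into the budget 2·b + (50/3)·m = 120: 12·b = 120, so b* = 10 and m* = 0.6·10 = 6.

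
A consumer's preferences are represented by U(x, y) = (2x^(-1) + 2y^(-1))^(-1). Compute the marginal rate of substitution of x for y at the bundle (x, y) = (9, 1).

For CES with ρ = -1, MRS = (y/x)^2.
At (9, 1): MRS = 1/81.
The indifference curve has slope −1/81 at this bundle.

MRS = 1/81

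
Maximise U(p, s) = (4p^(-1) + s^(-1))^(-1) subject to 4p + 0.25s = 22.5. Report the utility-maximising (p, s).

For CES with ρ = -1, MRS = (4/1)·(s/p)^2.
Tangency: set MRS = p_p/p_s = 4/0.25 = 16.
So (s/p)^2 = 4; taking the square root, s/p = 2, i.e. s = 2·p.
Substitute into the budget 4·p + 0.25·s = 22.5: 4.5·p = 22.5, so p* = 5 and s* = 2·5 = 10.

p* = 5, s* = 10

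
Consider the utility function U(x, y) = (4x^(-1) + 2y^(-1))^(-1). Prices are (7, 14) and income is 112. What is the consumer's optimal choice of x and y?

x* = 8, y* = 4

For CES with ρ = -1, MRS = (4/2)·(y/x)^2.
Tangency: set MRS = p_x/p_y = 7/14 = 0.5.
So (y/x)^2 = 0.25; taking the square root, y/x = 0.5, i.e. y = 0.5·x.
Substitute into the budget 7·x + 14·y = 112: 14·x = 112, so x* = 8 and y* = 0.5·8 = 4.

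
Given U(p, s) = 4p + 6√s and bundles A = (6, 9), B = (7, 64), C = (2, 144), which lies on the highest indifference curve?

Bundle C

Evaluate utility at each bundle:
U(A) = 42.000.
U(B) = 76.000.
U(C) = 80.000.
Highest utility is C, so C ≻ B ≻ A.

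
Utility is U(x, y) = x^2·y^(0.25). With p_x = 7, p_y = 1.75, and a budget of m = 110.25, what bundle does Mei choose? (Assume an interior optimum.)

x* = 14, y* = 7

MU_x = 2·x·y^(0.25) and MU_y = 0.25·x^2·y^(-0.75).
MRS = MU_x/MU_y = (8)·y/x.
Tangency: set MRS = p_x/p_y = 7/1.75 = 4.
So (8)·y/x = 4, i.e. y = 0.5·x.
Substitute into the budget 7·x + 1.75·y = 110.25: 7.875·x = 110.25, so x* = 14.
Then y* = 0.5·14 = 7.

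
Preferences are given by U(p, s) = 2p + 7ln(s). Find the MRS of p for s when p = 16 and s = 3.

MRS = 6/7

MU_p = 2, MU_s = 7/s.
MRS = 2 ÷ (7/s).
At (16, 3): MRS = 6/7.
That is, one extra unit of p is worth 6/7 units of s at the margin.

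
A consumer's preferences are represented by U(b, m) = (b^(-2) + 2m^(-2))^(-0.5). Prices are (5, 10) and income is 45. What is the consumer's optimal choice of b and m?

b* = 3, m* = 3

For CES with ρ = -2, MRS = (1/2)·(m/b)^3.
Tangency: set MRS = p_b/p_m = 5/10 = 0.5.
So (m/b)^3 = 1; taking the cube root, m/b = 1, i.e. m = b.
Substitute into the budget 5·b + 10·m = 45: 15·b = 45, so b* = 3 and m* = 3.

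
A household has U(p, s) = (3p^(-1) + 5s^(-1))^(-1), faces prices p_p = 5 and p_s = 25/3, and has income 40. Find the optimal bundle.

p* = 3, s* = 3

For CES with ρ = -1, MRS = (3/5)·(s/p)^2.
Tangency: set MRS = p_p/p_s = 5/(25/3) = 0.6.
So (s/p)^2 = 1; taking the square root, s/p = 1, i.e. s = p.
Substitute into the budget 5·p + (25/3)·s = 40: (40/3)·p = 40, so p* = 3 and s* = 3.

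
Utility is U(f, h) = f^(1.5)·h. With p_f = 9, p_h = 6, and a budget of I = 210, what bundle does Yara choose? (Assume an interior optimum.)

MU_f = 1.5·√f·h and MU_h = f^(1.5).
MRS = MU_f/MU_h = (1.5)·h/f.
Tangency: set MRS = p_f/p_h = 9/6 = 1.5.
So (1.5)·h/f = 1.5, i.e. h = f.
Substitute into the budget 9·f + 6·h = 210: 15·f = 210, so f* = 14.
Then h* = 14.

f* = 14, h* = 14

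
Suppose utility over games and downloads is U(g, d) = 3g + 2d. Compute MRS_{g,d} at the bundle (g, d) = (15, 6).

MRS = 1.5

MU_g = 3, MU_d = 2, so MRS = 3/2 = 1.5 at every bundle.
At (15, 6): MRS = 1.5.
So at (15, 6) the consumer would give up 1.5 units of d for one more unit of g.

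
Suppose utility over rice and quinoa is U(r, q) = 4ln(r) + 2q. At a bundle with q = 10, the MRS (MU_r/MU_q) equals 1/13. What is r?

MU_r = 4/r, MU_q = 2.
MRS = 4/r ÷ 2.
MRS depends only on r: 2/r = 1/13 ⇒ r = 2/(1/13) = 26.

r = 26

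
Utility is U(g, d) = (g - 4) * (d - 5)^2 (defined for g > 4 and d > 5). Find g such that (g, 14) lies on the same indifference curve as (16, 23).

U(16, 23) = 3888.
Set U(g, 14) = 3888 and solve.
With d = 14: (14 − 5)^2 = 81, so (g − 4) = 3888/81 = 48.
So g = 4 + 48 = 52.
Check: U(52, 14) = 3888.

g = 52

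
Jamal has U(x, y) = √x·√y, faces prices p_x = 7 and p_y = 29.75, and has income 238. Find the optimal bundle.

MU_x = 0.5·x^(-0.5)·√y and MU_y = 0.5·√x·y^(-0.5).
MRS = MU_x/MU_y = y/x.
Tangency: set MRS = p_x/p_y = 7/29.75 = 4/17.
So y/x = 4/17, i.e. y = (4/17)·x.
Substitute into the budget 7·x + 29.75·y = 238: 14·x = 238, so x* = 17.
Then y* = (4/17)·17 = 4.

x* = 17, y* = 4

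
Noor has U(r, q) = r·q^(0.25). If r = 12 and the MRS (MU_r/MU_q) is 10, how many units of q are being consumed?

MU_r = q^(0.25) and MU_q = 0.25·r·q^(-0.75).
MRS = MU_r/MU_q = (4)·q/r.
Substitute r = 12: MRS = q/3. Setting q/3 = 10 gives q = 10·3 = 30.

q = 30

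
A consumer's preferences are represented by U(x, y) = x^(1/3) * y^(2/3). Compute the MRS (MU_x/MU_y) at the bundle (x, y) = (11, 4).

MU_x = 1/3·x^(-2/3)·y^(2/3) and MU_y = 2/3·x^(1/3)·y^(-1/3).
MRS = MU_x/MU_y = (0.5)·y/x.
At (11, 4): MRS = 2/11.
The indifference curve has slope −2/11 at this bundle.

MRS = 2/11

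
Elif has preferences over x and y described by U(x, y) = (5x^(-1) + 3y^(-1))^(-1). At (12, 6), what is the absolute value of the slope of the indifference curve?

For CES with ρ = -1, MRS = (5/3)·(y/x)^2.
At (12, 6): MRS = 5/12.
That is, one extra unit of x is worth 5/12 units of y at the margin.

MRS = 5/12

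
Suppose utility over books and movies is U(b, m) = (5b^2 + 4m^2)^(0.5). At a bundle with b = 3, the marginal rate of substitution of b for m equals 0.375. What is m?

For CES with ρ = 2, MRS = (5/4)·(m/b)^(-1).
Setting (5/4)·(m/3)^(-1) = 0.375 gives (m/3)^(-1) = 0.3, so m/3 = 10/3 and m = 10.

m = 10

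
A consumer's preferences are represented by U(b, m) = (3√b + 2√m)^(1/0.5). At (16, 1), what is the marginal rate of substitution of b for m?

MRS = 0.375

For CES with ρ = 0.5, MRS = (3/2)·√(m/b).
At (16, 1): MRS = 0.375.
The indifference curve has slope −0.375 at this bundle.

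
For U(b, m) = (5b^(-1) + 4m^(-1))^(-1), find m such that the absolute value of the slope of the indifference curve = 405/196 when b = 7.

For CES with ρ = -1, MRS = (5/4)·(m/b)^2.
Setting (5/4)·(m/7)^2 = 405/196 gives (m/7)^2 = 81/49, so m/7 = 9/7 and m = 9.

m = 9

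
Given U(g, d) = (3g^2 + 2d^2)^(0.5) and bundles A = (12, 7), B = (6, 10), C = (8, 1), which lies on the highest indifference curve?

Evaluate utility at each bundle:
U(A) = 23.022.
U(B) = 17.550.
U(C) = 13.928.
Highest utility is A, so A ≻ B ≻ C.

Bundle A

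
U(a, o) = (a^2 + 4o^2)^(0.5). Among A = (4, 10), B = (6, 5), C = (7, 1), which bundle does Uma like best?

Bundle A

Evaluate utility at each bundle:
U(A) = 20.396.
U(B) = 11.662.
U(C) = 7.280.
Highest utility is A, so A ≻ B ≻ C.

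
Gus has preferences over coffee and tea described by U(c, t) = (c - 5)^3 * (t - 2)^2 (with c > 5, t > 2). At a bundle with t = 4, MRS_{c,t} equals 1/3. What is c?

c = 14

MU_c = 3·(c−5)^2·(t−2)^2, MU_t = 2·(c−5)^3·(t−2).
MRS = (3/2)·(t−2)/(c−5).
Substitute t = 4: MRS = 3/(c − 5). Setting this equal to 1/3 gives c − 5 = 3/(1/3) = 9, so c = 14.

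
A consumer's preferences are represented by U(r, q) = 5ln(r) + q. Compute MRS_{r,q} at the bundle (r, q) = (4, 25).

MU_r = 5/r, MU_q = 1.
MRS = 5/r ÷ 1.
At (4, 25): MRS = 1.25.
That is, one extra unit of r is worth 1.25 units of q at the margin.

MRS = 1.25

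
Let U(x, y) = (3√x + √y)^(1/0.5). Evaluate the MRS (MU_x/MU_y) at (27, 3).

For CES with ρ = 0.5, MRS = (3/1)·√(y/x).
At (27, 3): MRS = 1.
The indifference curve has slope −1 at this bundle.

MRS = 1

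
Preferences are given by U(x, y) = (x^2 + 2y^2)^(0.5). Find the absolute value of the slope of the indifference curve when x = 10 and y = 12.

For CES with ρ = 2, MRS = (1/2)·(y/x)^(-1).
At (10, 12): MRS = 5/12.
That is, one extra unit of x is worth 5/12 units of y at the margin.

MRS = 5/12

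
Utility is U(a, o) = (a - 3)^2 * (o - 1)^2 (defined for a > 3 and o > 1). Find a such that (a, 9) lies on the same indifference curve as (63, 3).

U(63, 3) = 14400.
Set U(a, 9) = 14400 and solve.
With o = 9: (9 − 1)^2 = 64, so (a − 3)^2 = 14400/64 = 225.
Taking the square root (with a > 3): a − 3 = 15, so a = 18.
Check: U(18, 9) = 14400.

a = 18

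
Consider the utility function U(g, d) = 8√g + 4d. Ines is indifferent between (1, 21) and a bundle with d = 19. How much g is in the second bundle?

U(1, 21) = 92.
Set U(g, 19) = 92 and solve.
With d = 19: 8√g = 92 − 4·19 = 16, so √g = 2 and g = 4.
Check: U(4, 19) = 92.

g = 4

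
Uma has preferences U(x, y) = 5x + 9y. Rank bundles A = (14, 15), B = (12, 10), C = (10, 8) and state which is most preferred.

Evaluate utility at each bundle:
U(A) = 205.
U(B) = 150.
U(C) = 122.
Highest utility is A, so A ≻ B ≻ C.

Bundle A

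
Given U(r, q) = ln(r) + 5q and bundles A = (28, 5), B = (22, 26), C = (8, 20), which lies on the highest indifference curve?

Bundle B

Evaluate utility at each bundle:
U(A) = 28.332.
U(B) = 133.091.
U(C) = 102.079.
Highest utility is B, so B ≻ C ≻ A.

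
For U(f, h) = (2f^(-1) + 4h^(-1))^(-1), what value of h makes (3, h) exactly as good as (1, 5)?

h = 1.875

U depends on (f, h) only through S = 2f^(-1) + 4h^(-1), so equal utility means equal S. At (1, 5): S = 2.8.
With f = 3: 2·3^(-1) = 2/3, so 4h^(-1) = 2.8 − 2/3 = 32/15, i.e. h^(-1) = 8/15.
Hence h = 1/(8/15) = 1.875.
Check: U(3, 1.875) = 0.3571.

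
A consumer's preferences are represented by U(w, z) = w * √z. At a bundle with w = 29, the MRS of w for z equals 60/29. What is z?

MU_w = √z and MU_z = 0.5·w·z^(-0.5).
MRS = MU_w/MU_z = (2)·z/w.
Substitute w = 29: MRS = z/14.5. Setting z/14.5 = 60/29 gives z = (60/29)·14.5 = 30.

z = 30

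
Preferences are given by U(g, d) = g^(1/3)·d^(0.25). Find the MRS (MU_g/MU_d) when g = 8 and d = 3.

MU_g = 1/3·g^(-2/3)·d^(0.25) and MU_d = 0.25·g^(1/3)·d^(-0.75).
MRS = MU_g/MU_d = (4/3)·d/g.
At (8, 3): MRS = 0.5.
That is, one extra unit of g is worth 0.5 units of d at the margin.

MRS = 0.5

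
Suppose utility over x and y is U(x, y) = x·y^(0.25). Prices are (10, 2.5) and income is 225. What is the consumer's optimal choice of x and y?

x* = 18, y* = 18

MU_x = y^(0.25) and MU_y = 0.25·x·y^(-0.75).
MRS = MU_x/MU_y = (4)·y/x.
Tangency: set MRS = p_x/p_y = 10/2.5 = 4.
So (4)·y/x = 4, i.e. y = x.
Substitute into the budget 10·x + 2.5·y = 225: 12.5·x = 225, so x* = 18.
Then y* = 18.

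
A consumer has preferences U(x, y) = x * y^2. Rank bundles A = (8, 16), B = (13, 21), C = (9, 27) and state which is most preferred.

Evaluate utility at each bundle:
U(A) = 2048.
U(B) = 5733.
U(C) = 6561.
Highest utility is C, so C ≻ B ≻ A.

Bundle C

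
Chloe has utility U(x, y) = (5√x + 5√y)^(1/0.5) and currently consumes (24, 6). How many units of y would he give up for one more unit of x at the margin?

For CES with ρ = 0.5, MRS = √(y/x).
At (24, 6): MRS = 0.5.
The indifference curve has slope −0.5 at this bundle.

MRS = 0.5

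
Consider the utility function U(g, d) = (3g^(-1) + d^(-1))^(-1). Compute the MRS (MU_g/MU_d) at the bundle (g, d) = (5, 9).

For CES with ρ = -1, MRS = (3/1)·(d/g)^2.
At (5, 9): MRS = 243/25.
The indifference curve has slope −243/25 at this bundle.

MRS = 243/25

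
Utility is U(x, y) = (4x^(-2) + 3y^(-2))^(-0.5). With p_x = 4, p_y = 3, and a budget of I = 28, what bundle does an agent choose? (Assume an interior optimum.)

x* = 4, y* = 4

For CES with ρ = -2, MRS = (4/3)·(y/x)^3.
Tangency: set MRS = p_x/p_y = 4/3.
So (y/x)^3 = 1; taking the cube root, y/x = 1, i.e. y = x.
Substitute into the budget 4·x + 3·y = 28: 7·x = 28, so x* = 4 and y* = 4.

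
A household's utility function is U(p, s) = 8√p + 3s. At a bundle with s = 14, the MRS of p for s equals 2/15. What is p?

MU_p = 8/(2√p), MU_s = 3.
MRS = 8/(2√p) ÷ 3.
MRS depends only on p: (4/3)/√p = 2/15 ⇒ √p = (4/3)/(2/15) = 10 ⇒ p = 100.

p = 100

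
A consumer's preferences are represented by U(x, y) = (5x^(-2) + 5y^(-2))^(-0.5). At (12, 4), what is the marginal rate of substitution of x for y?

For CES with ρ = -2, MRS = (y/x)^3.
At (12, 4): MRS = 1/27.
That is, one extra unit of x is worth 1/27 units of y at the margin.

MRS = 1/27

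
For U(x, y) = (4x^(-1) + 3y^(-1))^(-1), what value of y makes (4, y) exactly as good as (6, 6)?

U depends on (x, y) only through S = 4x^(-1) + 3y^(-1), so equal utility means equal S. At (6, 6): S = 7/6.
With x = 4: 4·4^(-1) = 1, so 3y^(-1) = 7/6 − 1 = 1/6, i.e. y^(-1) = 1/18.
Hence y = 1/(1/18) = 18.
Check: U(4, 18) = 0.8571.

y = 18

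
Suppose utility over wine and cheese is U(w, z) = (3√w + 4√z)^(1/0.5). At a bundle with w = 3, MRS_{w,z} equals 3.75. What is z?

z = 75

For CES with ρ = 0.5, MRS = (3/4)·√(z/w).
Setting (3/4)·√(z/3) = 3.75 gives √(z/3) = 5, so z/3 = 25 and z = 75.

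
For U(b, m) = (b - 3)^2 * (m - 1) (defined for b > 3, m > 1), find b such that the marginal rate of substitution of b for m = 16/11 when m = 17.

b = 25

MU_b = 2·(b−3)·(m−1), MU_m = (b−3)^2.
MRS = (2/1)·(m−1)/(b−3).
Substitute m = 17: MRS = 32/(b − 3). Setting this equal to 16/11 gives b − 3 = 32/(16/11) = 22, so b = 25.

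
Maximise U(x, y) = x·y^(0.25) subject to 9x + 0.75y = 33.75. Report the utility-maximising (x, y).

x* = 3, y* = 9

MU_x = y^(0.25) and MU_y = 0.25·x·y^(-0.75).
MRS = MU_x/MU_y = (4)·y/x.
Tangency: set MRS = p_x/p_y = 9/0.75 = 12.
So (4)·y/x = 12, i.e. y = 3·x.
Substitute into the budget 9·x + 0.75·y = 33.75: 11.25·x = 33.75, so x* = 3.
Then y* = 3·3 = 9.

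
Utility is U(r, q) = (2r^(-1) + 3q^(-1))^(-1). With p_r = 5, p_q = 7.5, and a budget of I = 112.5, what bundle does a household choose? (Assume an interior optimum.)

r* = 9, q* = 9

For CES with ρ = -1, MRS = (2/3)·(q/r)^2.
Tangency: set MRS = p_r/p_q = 5/7.5 = 2/3.
So (q/r)^2 = 1; taking the square root, q/r = 1, i.e. q = r.
Substitute into the budget 5·r + 7.5·q = 112.5: 12.5·r = 112.5, so r* = 9 and q* = 9.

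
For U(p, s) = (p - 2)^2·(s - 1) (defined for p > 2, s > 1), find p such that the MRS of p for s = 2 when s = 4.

p = 5

MU_p = 2·(p−2)·(s−1), MU_s = (p−2)^2.
MRS = (2/1)·(s−1)/(p−2).
Substitute s = 4: MRS = 6/(p − 2). Setting this equal to 2 gives p − 2 = 6/2 = 3, so p = 5.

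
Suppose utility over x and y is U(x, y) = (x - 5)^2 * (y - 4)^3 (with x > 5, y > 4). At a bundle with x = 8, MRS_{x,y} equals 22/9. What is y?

MU_x = 2·(x−5)·(y−4)^3, MU_y = 3·(x−5)^2·(y−4)^2.
MRS = (2/3)·(y−4)/(x−5).
Substitute x = 8: MRS = (y − 4)/4.5. Setting this equal to 22/9 gives y − 4 = (22/9)·4.5 = 11, so y = 15.

y = 15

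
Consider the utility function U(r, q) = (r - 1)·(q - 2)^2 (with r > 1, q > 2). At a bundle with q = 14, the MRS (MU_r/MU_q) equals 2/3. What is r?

r = 10

MU_r = (q−2)^2, MU_q = 2·(r−1)·(q−2).
MRS = (1/2)·(q−2)/(r−1).
Substitute q = 14: MRS = 6/(r − 1). Setting this equal to 2/3 gives r − 1 = 6/(2/3) = 9, so r = 10.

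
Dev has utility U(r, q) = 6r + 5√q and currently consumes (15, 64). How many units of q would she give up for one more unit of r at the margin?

MRS = 19.2

MU_r = 6, MU_q = 5/(2√q).
MRS = 6 ÷ (5/(2√q)).
At (15, 64): MRS = 19.2.
The indifference curve has slope −19.2 at this bundle.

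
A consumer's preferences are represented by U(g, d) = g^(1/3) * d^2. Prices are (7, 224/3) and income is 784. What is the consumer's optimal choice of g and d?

g* = 16, d* = 9

MU_g = 1/3·g^(-2/3)·d^2 and MU_d = 2·g^(1/3)·d.
MRS = MU_g/MU_d = (1/6)·d/g.
Tangency: set MRS = p_g/p_d = 7/(224/3) = 3/32.
So (1/6)·d/g = 3/32, i.e. d = (9/16)·g.
Substitute into the budget 7·g + (224/3)·d = 784: 49·g = 784, so g* = 16.
Then d* = (9/16)·16 = 9.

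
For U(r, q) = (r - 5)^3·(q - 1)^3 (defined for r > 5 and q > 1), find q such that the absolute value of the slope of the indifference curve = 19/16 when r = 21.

MU_r = 3·(r−5)^2·(q−1)^3, MU_q = 3·(r−5)^3·(q−1)^2.
MRS = (q−1)/(r−5).
Substitute r = 21: MRS = (q − 1)/16. Setting this equal to 19/16 gives q − 1 = (19/16)·16 = 19, so q = 20.

q = 20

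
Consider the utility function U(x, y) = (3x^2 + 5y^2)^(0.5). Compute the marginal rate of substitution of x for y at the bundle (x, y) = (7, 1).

MRS = 4.2

For CES with ρ = 2, MRS = (3/5)·(y/x)^(-1).
At (7, 1): MRS = 4.2.
The indifference curve has slope −4.2 at this bundle.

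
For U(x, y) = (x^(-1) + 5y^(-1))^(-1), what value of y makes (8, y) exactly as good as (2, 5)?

y = 40/11

U depends on (x, y) only through S = x^(-1) + 5y^(-1), so equal utility means equal S. At (2, 5): S = 1.5.
With x = 8: 8^(-1) = 0.125, so 5y^(-1) = 1.5 − 0.125 = 1.375, i.e. y^(-1) = 11/40.
Hence y = 1/(11/40) = 40/11.
Check: U(8, 40/11) = 0.6667.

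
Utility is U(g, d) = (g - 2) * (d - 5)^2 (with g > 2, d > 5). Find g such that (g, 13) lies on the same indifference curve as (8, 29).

U(8, 29) = 3456.
Set U(g, 13) = 3456 and solve.
With d = 13: (13 − 5)^2 = 64, so (g − 2) = 3456/64 = 54.
So g = 2 + 54 = 56.
Check: U(56, 13) = 3456.

g = 56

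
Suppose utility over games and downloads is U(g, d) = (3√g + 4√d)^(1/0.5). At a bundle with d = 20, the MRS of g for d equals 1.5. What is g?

g = 5

For CES with ρ = 0.5, MRS = (3/4)·√(d/g).
Setting (3/4)·√(20/g) = 1.5 gives √(20/g) = 2, so 20/g = 4 and g = 5.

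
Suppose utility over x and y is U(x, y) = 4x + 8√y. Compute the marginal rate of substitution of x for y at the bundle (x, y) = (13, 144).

MRS = 12

MU_x = 4, MU_y = 8/(2√y).
MRS = 4 ÷ (8/(2√y)).
At (13, 144): MRS = 12.
That is, one extra unit of x is worth 12 units of y at the margin.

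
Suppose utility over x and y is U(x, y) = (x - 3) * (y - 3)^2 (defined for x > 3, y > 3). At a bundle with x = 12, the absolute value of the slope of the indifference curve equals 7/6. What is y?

MU_x = (y−3)^2, MU_y = 2·(x−3)·(y−3).
MRS = (1/2)·(y−3)/(x−3).
Substitute x = 12: MRS = (y − 3)/18. Setting this equal to 7/6 gives y − 3 = (7/6)·18 = 21, so y = 24.

y = 24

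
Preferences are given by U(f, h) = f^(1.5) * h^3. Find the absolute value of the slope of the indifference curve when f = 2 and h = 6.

MRS = 1.5

MU_f = 1.5·√f·h^3 and MU_h = 3·f^(1.5)·h^2.
MRS = MU_f/MU_h = (0.5)·h/f.
At (2, 6): MRS = 1.5.
The indifference curve has slope −1.5 at this bundle.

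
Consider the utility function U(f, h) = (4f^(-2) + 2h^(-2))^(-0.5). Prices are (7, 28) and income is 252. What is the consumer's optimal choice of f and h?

For CES with ρ = -2, MRS = (4/2)·(h/f)^3.
Tangency: set MRS = p_f/p_h = 7/28 = 0.25.
So (h/f)^3 = 0.125; taking the cube root, h/f = 0.5, i.e. h = 0.5·f.
Substitute into the budget 7·f + 28·h = 252: 21·f = 252, so f* = 12 and h* = 0.5·12 = 6.

f* = 12, h* = 6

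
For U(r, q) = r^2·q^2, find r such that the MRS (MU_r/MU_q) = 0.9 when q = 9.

r = 10

MU_r = 2·r·q^2 and MU_q = 2·r^2·q.
MRS = MU_r/MU_q = q/r.
Substitute q = 9: MRS = 9/r. Setting 9/r = 0.9 gives r = 9/0.9 = 10.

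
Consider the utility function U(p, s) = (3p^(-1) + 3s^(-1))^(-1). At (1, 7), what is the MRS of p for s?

MRS = 49

For CES with ρ = -1, MRS = (s/p)^2.
At (1, 7): MRS = 49.
That is, one extra unit of p is worth 49 units of s at the margin.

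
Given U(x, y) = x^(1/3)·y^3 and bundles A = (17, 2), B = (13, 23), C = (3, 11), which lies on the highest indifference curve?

Bundle B

Evaluate utility at each bundle:
U(A) = 20.570.
U(B) = 28608.689.
U(C) = 1919.634.
Highest utility is B, so B ≻ C ≻ A.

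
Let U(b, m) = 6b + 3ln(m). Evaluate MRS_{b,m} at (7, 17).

MRS = 34

MU_b = 6, MU_m = 3/m.
MRS = 6 ÷ (3/m).
At (7, 17): MRS = 34.
The indifference curve has slope −34 at this bundle.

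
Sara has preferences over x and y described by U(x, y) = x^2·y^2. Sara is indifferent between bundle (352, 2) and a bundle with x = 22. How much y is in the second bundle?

U(352, 2) = 495616.
Set U(22, y) = 495616 and solve.
With x = 22: 22^2 = 484, so y^2 = 495616/484 = 1024; taking the square root, y = 32.
Check: U(22, 32) = 495616.

y = 32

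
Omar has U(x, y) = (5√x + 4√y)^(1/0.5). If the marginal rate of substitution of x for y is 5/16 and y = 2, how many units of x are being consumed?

For CES with ρ = 0.5, MRS = (5/4)·√(y/x).
Setting (5/4)·√(2/x) = 5/16 gives √(2/x) = 0.25, so 2/x = 1/16 and x = 32.

x = 32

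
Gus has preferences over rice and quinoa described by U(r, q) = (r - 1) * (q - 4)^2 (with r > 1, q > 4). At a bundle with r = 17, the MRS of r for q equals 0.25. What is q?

MU_r = (q−4)^2, MU_q = 2·(r−1)·(q−4).
MRS = (1/2)·(q−4)/(r−1).
Substitute r = 17: MRS = (q − 4)/32. Setting this equal to 0.25 gives q − 4 = 0.25·32 = 8, so q = 12.

q = 12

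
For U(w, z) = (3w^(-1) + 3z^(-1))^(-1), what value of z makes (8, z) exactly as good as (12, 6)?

U depends on (w, z) only through S = 3w^(-1) + 3z^(-1), so equal utility means equal S. At (12, 6): S = 0.75.
With w = 8: 3·8^(-1) = 0.375, so 3z^(-1) = 0.75 − 0.375 = 0.375, i.e. z^(-1) = 0.125.
Hence z = 1/0.125 = 8.
Check: U(8, 8) = 1.3333.

z = 8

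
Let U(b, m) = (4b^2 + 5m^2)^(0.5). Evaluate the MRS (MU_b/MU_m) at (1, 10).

For CES with ρ = 2, MRS = (4/5)·(m/b)^(-1).
At (1, 10): MRS = 2/25.
That is, one extra unit of b is worth 2/25 units of m at the margin.

MRS = 2/25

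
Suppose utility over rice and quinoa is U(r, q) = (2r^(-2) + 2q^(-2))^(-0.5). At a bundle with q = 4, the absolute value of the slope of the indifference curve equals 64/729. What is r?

r = 9

For CES with ρ = -2, MRS = (q/r)^3.
Setting (4/r)^3 = 64/729 gives 4/r = 4/9 and r = 9.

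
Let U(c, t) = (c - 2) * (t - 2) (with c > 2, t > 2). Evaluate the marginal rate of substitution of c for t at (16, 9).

MRS = 0.5

MU_c = (t−2), MU_t = (c−2).
MRS = (t−2)/(c−2).
At (16, 9): MRS = 0.5.
That is, one extra unit of c is worth 0.5 units of t at the margin.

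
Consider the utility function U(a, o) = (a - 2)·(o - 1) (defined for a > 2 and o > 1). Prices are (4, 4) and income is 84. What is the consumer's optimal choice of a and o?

a* = 11, o* = 10

MU_a = (o−1), MU_o = (a−2).
MRS = (o−1)/(a−2).
Tangency: set MRS = p_a/p_o = 4/4 = 1.
So (o − 1)/(a − 2) = 1, i.e. (o − 1) = (a − 2).
Rewrite the budget in excess-of-subsistence terms: 4·(a − 2) + 4·(o − 1) = 84 − 4·2 − 4·1 = 72.
Substituting, 8·(a − 2) = 72, so a − 2 = 9 and a* = 11.
Then o − 1 = 9, so o* = 10.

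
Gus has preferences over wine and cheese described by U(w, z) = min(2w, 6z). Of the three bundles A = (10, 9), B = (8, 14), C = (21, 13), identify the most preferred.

Evaluate utility at each bundle:
U(A) = 20.
U(B) = 16.
U(C) = 42.
Highest utility is C, so C ≻ A ≻ B.

Bundle C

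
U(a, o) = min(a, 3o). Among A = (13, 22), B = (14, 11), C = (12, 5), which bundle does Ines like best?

Bundle B

Evaluate utility at each bundle:
U(A) = 13.
U(B) = 14.
U(C) = 12.
Highest utility is B, so B ≻ A ≻ C.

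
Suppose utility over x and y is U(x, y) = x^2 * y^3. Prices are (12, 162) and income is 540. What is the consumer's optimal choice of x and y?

x* = 18, y* = 2

MU_x = 2·x·y^3 and MU_y = 3·x^2·y^2.
MRS = MU_x/MU_y = (2/3)·y/x.
Tangency: set MRS = p_x/p_y = 12/162 = 2/27.
So (2/3)·y/x = 2/27, i.e. y = (1/9)·x.
Substitute into the budget 12·x + 162·y = 540: 30·x = 540, so x* = 18.
Then y* = (1/9)·18 = 2.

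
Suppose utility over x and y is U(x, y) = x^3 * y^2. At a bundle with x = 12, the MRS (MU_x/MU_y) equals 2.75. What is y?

y = 22

MU_x = 3·x^2·y^2 and MU_y = 2·x^3·y.
MRS = MU_x/MU_y = (3/2)·y/x.
Substitute x = 12: MRS = y/8. Setting y/8 = 2.75 gives y = 2.75·8 = 22.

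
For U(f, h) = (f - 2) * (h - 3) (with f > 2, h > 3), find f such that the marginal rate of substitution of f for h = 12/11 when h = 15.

MU_f = (h−3), MU_h = (f−2).
MRS = (h−3)/(f−2).
Substitute h = 15: MRS = 12/(f − 2). Setting this equal to 12/11 gives f − 2 = 12/(12/11) = 11, so f = 13.

f = 13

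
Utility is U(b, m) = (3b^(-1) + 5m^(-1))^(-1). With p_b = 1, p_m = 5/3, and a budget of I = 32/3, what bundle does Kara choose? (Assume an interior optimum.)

For CES with ρ = -1, MRS = (3/5)·(m/b)^2.
Tangency: set MRS = p_b/p_m = 1/(5/3) = 0.6.
So (m/b)^2 = 1; taking the square root, m/b = 1, i.e. m = b.
Substitute into the budget 1·b + (5/3)·m = 32/3: (8/3)·b = 32/3, so b* = 4 and m* = 4.

b* = 4, m* = 4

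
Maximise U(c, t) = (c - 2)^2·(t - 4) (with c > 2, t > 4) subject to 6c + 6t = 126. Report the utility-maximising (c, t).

c* = 12, t* = 9

MU_c = 2·(c−2)·(t−4), MU_t = (c−2)^2.
MRS = (2/1)·(t−4)/(c−2).
Tangency: set MRS = p_c/p_t = 6/6 = 1.
So (2/1)·(t − 4)/(c − 2) = 1, i.e. (t − 4) = 0.5·(c − 2).
Rewrite the budget in excess-of-subsistence terms: 6·(c − 2) + 6·(t − 4) = 126 − 6·2 − 6·4 = 90.
Substituting, 9·(c − 2) = 90, so c − 2 = 10 and c* = 12.
Then t − 4 = 0.5·10 = 5, so t* = 9.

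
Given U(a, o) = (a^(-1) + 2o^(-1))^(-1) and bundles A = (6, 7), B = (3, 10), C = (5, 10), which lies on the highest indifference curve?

Evaluate utility at each bundle:
U(A) = 2.211.
U(B) = 1.875.
U(C) = 2.500.
Highest utility is C, so C ≻ A ≻ B.

Bundle C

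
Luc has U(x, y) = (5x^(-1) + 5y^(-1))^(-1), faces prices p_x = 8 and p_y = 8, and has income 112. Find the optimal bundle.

x* = 7, y* = 7

For CES with ρ = -1, MRS = (y/x)^2.
Tangency: set MRS = p_x/p_y = 8/8 = 1.
So (y/x)^2 = 1; taking the square root, y/x = 1, i.e. y = x.
Substitute into the budget 8·x + 8·y = 112: 16·x = 112, so x* = 7 and y* = 7.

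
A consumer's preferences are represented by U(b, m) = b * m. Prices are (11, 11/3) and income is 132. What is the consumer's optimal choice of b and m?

MU_b = m and MU_m = b.
MRS = MU_b/MU_m = m/b.
Tangency: set MRS = p_b/p_m = 11/(11/3) = 3.
So m/b = 3, i.e. m = 3·b.
Substitute into the budget 11·b + (11/3)·m = 132: 22·b = 132, so b* = 6.
Then m* = 3·6 = 18.

b* = 6, m* = 18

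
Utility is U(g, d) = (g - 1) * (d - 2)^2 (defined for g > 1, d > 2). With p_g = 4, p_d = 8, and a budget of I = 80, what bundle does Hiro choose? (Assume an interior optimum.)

g* = 6, d* = 7

MU_g = (d−2)^2, MU_d = 2·(g−1)·(d−2).
MRS = (1/2)·(d−2)/(g−1).
Tangency: set MRS = p_g/p_d = 4/8 = 0.5.
So (1/2)·(d − 2)/(g − 1) = 0.5, i.e. (d − 2) = (g − 1).
Rewrite the budget in excess-of-subsistence terms: 4·(g − 1) + 8·(d − 2) = 80 − 4·1 − 8·2 = 60.
Substituting, 12·(g − 1) = 60, so g − 1 = 5 and g* = 6.
Then d − 2 = 5, so d* = 7.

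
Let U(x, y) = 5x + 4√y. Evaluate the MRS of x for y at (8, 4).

MRS = 5

MU_x = 5, MU_y = 4/(2√y).
MRS = 5 ÷ (4/(2√y)).
At (8, 4): MRS = 5.
That is, one extra unit of x is worth 5 units of y at the margin.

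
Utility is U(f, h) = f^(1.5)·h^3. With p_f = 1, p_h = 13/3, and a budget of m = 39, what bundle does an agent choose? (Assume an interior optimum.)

MU_f = 1.5·√f·h^3 and MU_h = 3·f^(1.5)·h^2.
MRS = MU_f/MU_h = (0.5)·h/f.
Tangency: set MRS = p_f/p_h = 1/(13/3) = 3/13.
So (0.5)·h/f = 3/13, i.e. h = (6/13)·f.
Substitute into the budget 1·f + (13/3)·h = 39: 3·f = 39, so f* = 13.
Then h* = (6/13)·13 = 6.

f* = 13, h* = 6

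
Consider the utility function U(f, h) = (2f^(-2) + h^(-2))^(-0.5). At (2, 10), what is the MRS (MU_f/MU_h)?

MRS = 250

For CES with ρ = -2, MRS = (2/1)·(h/f)^3.
At (2, 10): MRS = 250.
So at (2, 10) the consumer would give up 250 units of h for one more unit of f.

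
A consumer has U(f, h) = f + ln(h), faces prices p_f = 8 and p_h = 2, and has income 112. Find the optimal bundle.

MU_f = 1, MU_h = 1/h.
MRS = 1 ÷ (1/h).
Tangency: set MRS = p_f/p_h = 8/2 = 4.
MRS depends only on h: h = 4 ⇒ h* = 4.
From the budget, 8·f = 112 − 2·4 = 104, so f* = 13.

f* = 13, h* = 4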